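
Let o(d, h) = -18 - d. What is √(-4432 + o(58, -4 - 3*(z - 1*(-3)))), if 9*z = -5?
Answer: 14*I*√23 ≈ 67.142*I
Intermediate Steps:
z = -5/9 (z = (⅑)*(-5) = -5/9 ≈ -0.55556)
√(-4432 + o(58, -4 - 3*(z - 1*(-3)))) = √(-4432 + (-18 - 1*58)) = √(-4432 + (-18 - 58)) = √(-4432 - 76) = √(-4508) = 14*I*√23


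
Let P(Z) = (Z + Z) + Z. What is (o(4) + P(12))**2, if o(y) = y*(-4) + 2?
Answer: 484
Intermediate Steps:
o(y) = 2 - 4*y (o(y) = -4*y + 2 = 2 - 4*y)
P(Z) = 3*Z (P(Z) = 2*Z + Z = 3*Z)
(o(4) + P(12))**2 = ((2 - 4*4) + 3*12)**2 = ((2 - 16) + 36)**2 = (-14 + 36)**2 = 22**2 = 484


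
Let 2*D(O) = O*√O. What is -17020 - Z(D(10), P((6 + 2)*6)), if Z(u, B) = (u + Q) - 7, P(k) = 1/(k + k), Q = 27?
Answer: -17040 - 5*√10 ≈ -17056.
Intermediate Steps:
D(O) = O^(3/2)/2 (D(O) = (O*√O)/2 = O^(3/2)/2)
P(k) = 1/(2*k)
Z(u, B) = 20 + u (Z(u, B) = (u + 27) - 7 = (27 + u) - 7 = 20 + u)
-17020 - Z(D(10), P((6 + 2)*6)) = -17020 - (20 + 10^(3/2)/2) = -17020 - (20 + (10*√10)/2) = -17020 - (20 + 5*√10) = -17020 + (-20 - 5*√10) = -17040 - 5*√10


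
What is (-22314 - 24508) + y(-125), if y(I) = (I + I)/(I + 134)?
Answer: -421648/9 ≈ -46850.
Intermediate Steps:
y(I) = 2*I/(134 + I) (y(I) = (2*I)/(134 + I) = 2*I/(134 + I))
(-22314 - 24508) + y(-125) = (-22314 - 24508) + 2*(-125)/(134 - 125) = -46822 + 2*(-125)/9 = -46822 + 2*(-125)*(⅑) = -46822 - 250/9 = -421648/9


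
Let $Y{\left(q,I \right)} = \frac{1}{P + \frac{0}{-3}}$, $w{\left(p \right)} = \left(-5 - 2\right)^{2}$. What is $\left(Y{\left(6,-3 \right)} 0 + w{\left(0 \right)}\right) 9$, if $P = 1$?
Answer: $441$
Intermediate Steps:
$w{\left(p \right)} = 49$ ($w{\left(p \right)} = \left(-7\right)^{2} = 49$)
$Y{\left(q,I \right)} = 1$ ($Y{\left(q,I \right)} = \frac{1}{1 + \frac{0}{-3}} = \frac{1}{1 + 0 \left(- \frac{1}{3}\right)} = \frac{1}{1 + 0} = 1^{-1} = 1$)
$\left(Y{\left(6,-3 \right)} 0 + w{\left(0 \right)}\right) 9 = \left(1 \cdot 0 + 49\right) 9 = \left(0 + 49\right) 9 = 49 \cdot 9 = 441$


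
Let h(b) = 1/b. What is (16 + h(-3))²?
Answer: 2209/9 ≈ 245.44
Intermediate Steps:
h(b) = 1/b
(16 + h(-3))² = (16 + 1/(-3))² = (16 - ⅓)² = (47/3)² = 2209/9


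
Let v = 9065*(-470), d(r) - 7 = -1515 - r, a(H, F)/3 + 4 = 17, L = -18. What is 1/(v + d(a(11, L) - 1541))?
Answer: -1/4260556 ≈ -2.3471e-7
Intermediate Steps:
a(H, F) = 39 (a(H, F) = -12 + 3*17 = -12 + 51 = 39)
d(r) = -1508 - r (d(r) = 7 + (-1515 - r) = -1508 - r)
v = -4260550
1/(v + d(a(11, L) - 1541)) = 1/(-4260550 + (-1508 - (39 - 1541))) = 1/(-4260550 + (-1508 - 1*(-1502))) = 1/(-4260550 + (-1508 + 1502)) = 1/(-4260550 - 6) = 1/(-4260556) = -1/4260556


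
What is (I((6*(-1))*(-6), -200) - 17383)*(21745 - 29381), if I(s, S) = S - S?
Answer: 132736588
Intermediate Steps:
I(s, S) = 0
(I((6*(-1))*(-6), -200) - 17383)*(21745 - 29381) = (0 - 17383)*(21745 - 29381) = -17383*(-7636) = 132736588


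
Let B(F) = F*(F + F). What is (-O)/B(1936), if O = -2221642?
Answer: 1110821/3748096 ≈ 0.29637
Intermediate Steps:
B(F) = 2*F² (B(F) = F*(2*F) = 2*F²)
(-O)/B(1936) = (-1*(-2221642))/((2*1936²)) = 2221642/((2*3748096)) = 2221642/7496192 = 2221642*(1/7496192) = 1110821/3748096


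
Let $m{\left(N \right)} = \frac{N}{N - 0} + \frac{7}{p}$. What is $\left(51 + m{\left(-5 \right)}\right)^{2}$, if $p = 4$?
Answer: $\frac{46225}{16} \approx 2889.1$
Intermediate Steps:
$m{\left(N \right)} = \frac{11}{4}$ ($m{\left(N \right)} = \frac{N}{N - 0} + \frac{7}{4} = \frac{N}{N + 0} + 7 \cdot \frac{1}{4} = \frac{N}{N} + \frac{7}{4} = 1 + \frac{7}{4} = \frac{11}{4}$)
$\left(51 + m{\left(-5 \right)}\right)^{2} = \left(51 + \frac{11}{4}\right)^{2} = \left(\frac{215}{4}\right)^{2} = \frac{46225}{16}$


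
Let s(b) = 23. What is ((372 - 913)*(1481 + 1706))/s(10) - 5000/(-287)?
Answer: -494720929/6601 ≈ -74946.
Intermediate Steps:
((372 - 913)*(1481 + 1706))/s(10) - 5000/(-287) = ((372 - 913)*(1481 + 1706))/23 - 5000/(-287) = -541*3187*(1/23) - 5000*(-1/287) = -1724167*1/23 + 5000/287 = -1724167/23 + 5000/287 = -494720929/6601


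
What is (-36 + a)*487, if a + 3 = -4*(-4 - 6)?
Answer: 487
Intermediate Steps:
a = 37 (a = -3 - 4*(-4 - 6) = -3 - 4*(-10) = -3 + 40 = 37)
(-36 + a)*487 = (-36 + 37)*487 = 1*487 = 487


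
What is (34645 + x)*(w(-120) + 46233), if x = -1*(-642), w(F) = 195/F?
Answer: 13050932237/8 ≈ 1.6314e+9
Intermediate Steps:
x = 642
(34645 + x)*(w(-120) + 46233) = (34645 + 642)*(195/(-120) + 46233) = 35287*(195*(-1/120) + 46233) = 35287*(-13/8 + 46233) = 35287*(369851/8) = 13050932237/8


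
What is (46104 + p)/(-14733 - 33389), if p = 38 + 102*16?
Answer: -23887/24061 ≈ -0.99277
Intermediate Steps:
p = 1670 (p = 38 + 1632 = 1670)
(46104 + p)/(-14733 - 33389) = (46104 + 1670)/(-14733 - 33389) = 47774/(-48122) = 47774*(-1/48122) = -23887/24061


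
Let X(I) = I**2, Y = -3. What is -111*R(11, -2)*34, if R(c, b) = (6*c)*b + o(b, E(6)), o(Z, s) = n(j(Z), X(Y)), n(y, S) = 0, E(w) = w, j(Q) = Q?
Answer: 498168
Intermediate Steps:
o(Z, s) = 0
R(c, b) = 6*b*c (R(c, b) = (6*c)*b + 0 = 6*b*c + 0 = 6*b*c)
-111*R(11, -2)*34 = -666*(-2)*11*34 = -111*(-132)*34 = 14652*34 = 498168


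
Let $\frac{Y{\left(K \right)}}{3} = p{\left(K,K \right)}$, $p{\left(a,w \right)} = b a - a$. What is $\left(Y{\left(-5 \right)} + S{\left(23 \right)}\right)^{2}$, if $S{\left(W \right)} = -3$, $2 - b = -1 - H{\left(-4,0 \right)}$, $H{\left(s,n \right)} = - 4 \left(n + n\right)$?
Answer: $1089$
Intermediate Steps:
$H{\left(s,n \right)} = - 8 n$ ($H{\left(s,n \right)} = - 4 \cdot 2 n = - 8 n$)
$b = 3$ ($b = 2 - \left(-1 - \left(-8\right) 0\right) = 2 - \left(-1 - 0\right) = 2 - \left(-1 + 0\right) = 2 - -1 = 2 + 1 = 3$)
$p{\left(a,w \right)} = 2 a$ ($p{\left(a,w \right)} = 3 a - a = 2 a$)
$Y{\left(K \right)} = 6 K$ ($Y{\left(K \right)} = 3 \cdot 2 K = 6 K$)
$\left(Y{\left(-5 \right)} + S{\left(23 \right)}\right)^{2} = \left(6 \left(-5\right) - 3\right)^{2} = \left(-30 - 3\right)^{2} = \left(-33\right)^{2} = 1089$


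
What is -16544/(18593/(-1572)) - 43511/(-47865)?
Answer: 1245642096343/889953945 ≈ 1399.7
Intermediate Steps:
-16544/(18593/(-1572)) - 43511/(-47865) = -16544/(18593*(-1/1572)) - 43511*(-1/47865) = -16544/(-18593/1572) + 43511/47865 = -16544*(-1572/18593) + 43511/47865 = 26007168/18593 + 43511/47865 = 1245642096343/889953945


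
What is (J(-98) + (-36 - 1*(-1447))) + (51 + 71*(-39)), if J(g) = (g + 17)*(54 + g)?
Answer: 2257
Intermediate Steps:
J(g) = (17 + g)*(54 + g)
(J(-98) + (-36 - 1*(-1447))) + (51 + 71*(-39)) = ((918 + (-98)**2 + 71*(-98)) + (-36 - 1*(-1447))) + (51 + 71*(-39)) = ((918 + 9604 - 6958) + (-36 + 1447)) + (51 - 2769) = (3564 + 1411) - 2718 = 4975 - 2718 = 2257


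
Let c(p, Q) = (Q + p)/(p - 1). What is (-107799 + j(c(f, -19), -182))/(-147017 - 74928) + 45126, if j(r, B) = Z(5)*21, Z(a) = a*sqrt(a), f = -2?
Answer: 10015597869/221945 - 21*sqrt(5)/44389 ≈ 45127.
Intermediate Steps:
c(p, Q) = (Q + p)/(-1 + p)
Z(a) = a**(3/2)
j(r, B) = 105*sqrt(5) (j(r, B) = 5**(3/2)*21 = (5*sqrt(5))*21 = 105*sqrt(5))
(-107799 + j(c(f, -19), -182))/(-147017 - 74928) + 45126 = (-107799 + 105*sqrt(5))/(-147017 - 74928) + 45126 = (-107799 + 105*sqrt(5))/(-221945) + 45126 = (-107799 + 105*sqrt(5))*(-1/221945) + 45126 = (107799/221945 - 21*sqrt(5)/44389) + 45126 = 10015597869/221945 - 21*sqrt(5)/44389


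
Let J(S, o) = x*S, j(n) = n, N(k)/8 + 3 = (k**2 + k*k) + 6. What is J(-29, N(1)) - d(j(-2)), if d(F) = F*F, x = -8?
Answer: 228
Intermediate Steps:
N(k) = 24 + 16*k**2 (N(k) = -24 + 8*((k**2 + k*k) + 6) = -24 + 8*((k**2 + k**2) + 6) = -24 + 8*(2*k**2 + 6) = -24 + 8*(6 + 2*k**2) = -24 + (48 + 16*k**2) = 24 + 16*k**2)
d(F) = F**2
J(S, o) = -8*S
J(-29, N(1)) - d(j(-2)) = -8*(-29) - 1*(-2)**2 = 232 - 1*4 = 232 - 4 = 228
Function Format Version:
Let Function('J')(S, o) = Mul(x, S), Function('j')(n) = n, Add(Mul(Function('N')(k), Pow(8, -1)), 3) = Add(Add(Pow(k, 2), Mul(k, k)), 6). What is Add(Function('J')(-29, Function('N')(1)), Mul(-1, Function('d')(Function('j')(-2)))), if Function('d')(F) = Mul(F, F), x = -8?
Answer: 228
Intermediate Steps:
Function('N')(k) = Add(24, Mul(16, Pow(k, 2))) (Function('N')(k) = Add(-24, Mul(8, Add(Add(Pow(k, 2), Mul(k, k)), 6))) = Add(-24, Mul(8, Add(Add(Pow(k, 2), Pow(k, 2)), 6))) = Add(-24, Mul(8, Add(Mul(2, Pow(k, 2)), 6))) = Add(-24, Mul(8, Add(6, Mul(2, Pow(k, 2))))) = Add(-24, Add(48, Mul(16, Pow(k, 2)))) = Add(24, Mul(16, Pow(k, 2))))
Function('d')(F) = Pow(F, 2)
Function('J')(S, o) = Mul(-8, S)
Add(Function('J')(-29, Function('N')(1)), Mul(-1, Function('d')(Function('j')(-2)))) = Add(Mul(-8, -29), Mul(-1, Pow(-2, 2))) = Add(232, Mul(-1, 4)) = Add(232, -4) = 228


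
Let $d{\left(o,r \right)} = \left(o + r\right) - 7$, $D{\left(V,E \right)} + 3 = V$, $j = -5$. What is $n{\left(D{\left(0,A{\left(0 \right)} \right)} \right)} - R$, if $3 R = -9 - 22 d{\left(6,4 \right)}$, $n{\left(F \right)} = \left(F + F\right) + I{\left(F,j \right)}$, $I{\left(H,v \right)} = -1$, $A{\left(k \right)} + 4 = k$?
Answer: $18$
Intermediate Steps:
$A{\left(k \right)} = -4 + k$
$D{\left(V,E \right)} = -3 + V$
$d{\left(o,r \right)} = -7 + o + r$
$n{\left(F \right)} = -1 + 2 F$ ($n{\left(F \right)} = \left(F + F\right) - 1 = 2 F - 1 = -1 + 2 F$)
$R = -25$ ($R = \frac{-9 - 22 \left(-7 + 6 + 4\right)}{3} = \frac{-9 - 66}{3} = \frac{1}{3} \left(-75\right) = -25$)
$n{\left(D{\left(0,A{\left(0 \right)} \right)} \right)} - R = \left(-1 + 2 \left(-3 + 0\right)\right) - -25 = \left(-1 + 2 \left(-3\right)\right) + 25 = \left(-1 - 6\right) + 25 = -7 + 25 = 18$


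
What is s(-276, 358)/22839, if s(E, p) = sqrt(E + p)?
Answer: sqrt(82)/22839 ≈ 0.00039649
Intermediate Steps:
s(-276, 358)/22839 = sqrt(-276 + 358)/22839 = sqrt(82)*(1/22839) = sqrt(82)/22839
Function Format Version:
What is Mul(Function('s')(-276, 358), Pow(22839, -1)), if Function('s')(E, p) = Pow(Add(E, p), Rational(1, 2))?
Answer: Mul(Rational(1, 22839), Pow(82, Rational(1, 2))) ≈ 0.00039649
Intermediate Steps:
Mul(Function('s')(-276, 358), Pow(22839, -1)) = Mul(Pow(Add(-276, 358), Rational(1, 2)), Pow(22839, -1)) = Mul(Pow(82, Rational(1, 2)), Rational(1, 22839)) = Mul(Rational(1, 22839), Pow(82, Rational(1, 2)))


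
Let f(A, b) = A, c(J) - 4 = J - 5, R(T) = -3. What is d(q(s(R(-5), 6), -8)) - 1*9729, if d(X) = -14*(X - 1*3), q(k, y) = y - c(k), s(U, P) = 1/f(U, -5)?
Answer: -28781/3 ≈ -9593.7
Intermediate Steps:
c(J) = -1 + J (c(J) = 4 + (J - 5) = 4 + (-5 + J) = -1 + J)
s(U, P) = 1/U
q(k, y) = 1 + y - k (q(k, y) = y - (-1 + k) = y + (1 - k) = 1 + y - k)
d(X) = 42 - 14*X (d(X) = -14*(X - 3) = -14*(-3 + X) = 42 - 14*X)
d(q(s(R(-5), 6), -8)) - 1*9729 = (42 - 14*(1 - 8 - 1/(-3))) - 1*9729 = (42 - 14*(1 - 8 - 1*(-1/3))) - 9729 = (42 - 14*(1 - 8 + 1/3)) - 9729 = (42 - 14*(-20/3)) - 9729 = (42 + 280/3) - 9729 = 406/3 - 9729 = -28781/3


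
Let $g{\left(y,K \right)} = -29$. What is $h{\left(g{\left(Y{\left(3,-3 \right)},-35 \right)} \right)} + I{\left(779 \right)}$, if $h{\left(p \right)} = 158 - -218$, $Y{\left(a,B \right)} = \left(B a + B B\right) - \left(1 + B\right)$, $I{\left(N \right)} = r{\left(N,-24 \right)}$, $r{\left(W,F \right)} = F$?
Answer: $352$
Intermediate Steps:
$I{\left(N \right)} = -24$
$Y{\left(a,B \right)} = -1 + B^{2} - B + B a$ ($Y{\left(a,B \right)} = \left(B a + B^{2}\right) - \left(1 + B\right) = \left(B^{2} + B a\right) - \left(1 + B\right) = -1 + B^{2} - B + B a$)
$h{\left(p \right)} = 376$ ($h{\left(p \right)} = 158 + 218 = 376$)
$h{\left(g{\left(Y{\left(3,-3 \right)},-35 \right)} \right)} + I{\left(779 \right)} = 376 - 24 = 352$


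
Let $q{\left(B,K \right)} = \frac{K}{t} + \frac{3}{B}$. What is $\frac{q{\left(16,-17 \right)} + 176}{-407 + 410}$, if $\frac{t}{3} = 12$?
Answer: $\frac{25303}{432} \approx 58.572$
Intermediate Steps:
$t = 36$ ($t = 3 \cdot 12 = 36$)
$q{\left(B,K \right)} = \frac{3}{B} + \frac{K}{36}$ ($q{\left(B,K \right)} = \frac{K}{36} + \frac{3}{B} = \frac{3}{B} + \frac{K}{36}$)
$\frac{q{\left(16,-17 \right)} + 176}{-407 + 410} = \frac{\left(\frac{3}{16} + \frac{1}{36} \left(-17\right)\right) + 176}{-407 + 410} = \frac{\left(3 \cdot \frac{1}{16} - \frac{17}{36}\right) + 176}{3} = \left(\left(\frac{3}{16} - \frac{17}{36}\right) + 176\right) \frac{1}{3} = \left(- \frac{41}{144} + 176\right) \frac{1}{3} = \frac{25303}{144} \cdot \frac{1}{3} = \frac{25303}{432}$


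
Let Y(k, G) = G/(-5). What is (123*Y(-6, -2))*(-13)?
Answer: -3198/5 ≈ -639.60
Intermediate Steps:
Y(k, G) = -G/5 (Y(k, G) = G*(-1/5) = -G/5)
(123*Y(-6, -2))*(-13) = (123*(-1/5*(-2)))*(-13) = (123*(2/5))*(-13) = (246/5)*(-13) = -3198/5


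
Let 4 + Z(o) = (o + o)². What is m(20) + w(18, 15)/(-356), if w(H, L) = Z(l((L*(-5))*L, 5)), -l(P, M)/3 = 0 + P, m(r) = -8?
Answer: -11391336/89 ≈ -1.2799e+5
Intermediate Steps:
l(P, M) = -3*P (l(P, M) = -3*(0 + P) = -3*P)
Z(o) = -4 + 4*o² (Z(o) = -4 + (o + o)² = -4 + (2*o)² = -4 + 4*o²)
w(H, L) = -4 + 900*L⁴ (w(H, L) = -4 + 4*(-3*L*(-5)*L)² = -4 + 4*(-3*(-5*L)*L)² = -4 + 4*(-(-15)*L²)² = -4 + 4*(15*L²)² = -4 + 4*(225*L⁴) = -4 + 900*L⁴)
m(20) + w(18, 15)/(-356) = -8 + (-4 + 900*15⁴)/(-356) = -8 - (-4 + 900*50625)/356 = -8 - (-4 + 45562500)/356 = -8 - 1/356*45562496 = -8 - 11390624/89 = -11391336/89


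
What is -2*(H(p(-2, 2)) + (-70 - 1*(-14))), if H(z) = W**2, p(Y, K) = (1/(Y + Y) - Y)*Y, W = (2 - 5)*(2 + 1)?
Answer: -50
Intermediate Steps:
W = -9 (W = -3*3 = -9)
p(Y, K) = Y*(1/(2*Y) - Y) (p(Y, K) = (1/(2*Y) - Y)*Y = Y*(1/(2*Y) - Y))
H(z) = 81 (H(z) = (-9)**2 = 81)
-2*(H(p(-2, 2)) + (-70 - 1*(-14))) = -2*(81 + (-70 - 1*(-14))) = -2*(81 + (-70 + 14)) = -2*(81 - 56) = -2*25 = -50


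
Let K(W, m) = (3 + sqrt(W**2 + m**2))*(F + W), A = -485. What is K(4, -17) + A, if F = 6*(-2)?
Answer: -509 - 8*sqrt(305) ≈ -648.71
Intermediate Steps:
F = -12
K(W, m) = (-12 + W)*(3 + sqrt(W**2 + m**2)) (K(W, m) = (3 + sqrt(W**2 + m**2))*(-12 + W) = (-12 + W)*(3 + sqrt(W**2 + m**2)))
K(4, -17) + A = (-36 - 12*sqrt(4**2 + (-17)**2) + 3*4 + 4*sqrt(4**2 + (-17)**2)) - 485 = (-36 - 12*sqrt(16 + 289) + 12 + 4*sqrt(16 + 289)) - 485 = (-36 - 12*sqrt(305) + 12 + 4*sqrt(305)) - 485 = (-24 - 8*sqrt(305)) - 485 = -509 - 8*sqrt(305)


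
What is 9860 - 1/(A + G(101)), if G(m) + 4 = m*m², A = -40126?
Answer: 9763086059/990171 ≈ 9860.0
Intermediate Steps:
G(m) = -4 + m³ (G(m) = -4 + m*m² = -4 + m³)
9860 - 1/(A + G(101)) = 9860 - 1/(-40126 + (-4 + 101³)) = 9860 - 1/(-40126 + (-4 + 1030301)) = 9860 - 1/(-40126 + 1030297) = 9860 - 1/990171 = 9763086059/990171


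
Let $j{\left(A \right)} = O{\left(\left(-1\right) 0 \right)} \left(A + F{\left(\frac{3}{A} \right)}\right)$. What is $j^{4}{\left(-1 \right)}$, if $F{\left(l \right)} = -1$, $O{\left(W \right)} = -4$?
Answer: $4096$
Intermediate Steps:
$j{\left(A \right)} = 4 - 4 A$ ($j{\left(A \right)} = - 4 \left(A - 1\right) = - 4 \left(-1 + A\right) = 4 - 4 A$)
$j^{4}{\left(-1 \right)} = \left(4 - -4\right)^{4} = \left(4 + 4\right)^{4} = 8^{4} = 4096$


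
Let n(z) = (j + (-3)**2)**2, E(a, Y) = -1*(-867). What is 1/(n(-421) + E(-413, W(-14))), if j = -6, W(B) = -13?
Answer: 1/876 ≈ 0.0011416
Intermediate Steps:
E(a, Y) = 867
n(z) = 9 (n(z) = (-6 + (-3)**2)**2 = (-6 + 9)**2 = 3**2 = 9)
1/(n(-421) + E(-413, W(-14))) = 1/(9 + 867) = 1/876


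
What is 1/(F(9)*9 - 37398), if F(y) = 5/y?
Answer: -1/37393 ≈ -2.6743e-5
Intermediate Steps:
1/(F(9)*9 - 37398) = 1/((5/9)*9 - 37398) = 1/(5 - 37398) = 1/(-37393) = -1/37393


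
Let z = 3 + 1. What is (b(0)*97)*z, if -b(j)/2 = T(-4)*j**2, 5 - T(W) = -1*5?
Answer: 0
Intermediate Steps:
T(W) = 10 (T(W) = 5 - (-1)*5 = 5 - 1*(-5) = 5 + 5 = 10)
z = 4
b(j) = -20*j**2
(b(0)*97)*z = (-20*0**2*97)*4 = (-20*0*97)*4 = (0*97)*4 = 0*4 = 0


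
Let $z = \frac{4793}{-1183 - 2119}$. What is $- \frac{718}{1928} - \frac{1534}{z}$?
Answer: $\frac{4881197665}{4620452} \approx 1056.4$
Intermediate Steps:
$z = - \frac{4793}{3302}$ ($z = \frac{4793}{-3302} = 4793 \left(- \frac{1}{3302}\right) = - \frac{4793}{3302} \approx -1.4515$)
$- \frac{718}{1928} - \frac{1534}{z} = - \frac{718}{1928} - \frac{1534}{- \frac{4793}{3302}} = \left(-718\right) \frac{1}{1928} - - \frac{5065268}{4793} = - \frac{359}{964} + \frac{5065268}{4793} = \frac{4881197665}{4620452}$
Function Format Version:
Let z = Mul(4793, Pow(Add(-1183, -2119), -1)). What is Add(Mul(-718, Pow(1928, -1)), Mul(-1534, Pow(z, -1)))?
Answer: Rational(4881197665, 4620452) ≈ 1056.4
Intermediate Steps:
z = Rational(-4793, 3302) (z = Mul(4793, Pow(-3302, -1)) = Mul(4793, Rational(-1, 3302)) = Rational(-4793, 3302) ≈ -1.4515)
Add(Mul(-718, Pow(1928, -1)), Mul(-1534, Pow(z, -1))) = Add(Mul(-718, Pow(1928, -1)), Mul(-1534, Pow(Rational(-4793, 3302), -1))) = Add(Mul(-718, Rational(1, 1928)), Mul(-1534, Rational(-3302, 4793))) = Add(Rational(-359, 964), Rational(5065268, 4793)) = Rational(4881197665, 4620452)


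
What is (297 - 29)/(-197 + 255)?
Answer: 134/29 ≈ 4.6207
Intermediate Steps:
(297 - 29)/(-197 + 255) = 268/58 = 268*(1/58) = 134/29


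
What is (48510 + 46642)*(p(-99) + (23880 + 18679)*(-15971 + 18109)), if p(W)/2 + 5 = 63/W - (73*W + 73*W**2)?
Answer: 93755266265952/11 ≈ 8.5232e+12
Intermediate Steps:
p(W) = -10 - 146*W - 146*W**2 + 126/W (p(W) = -10 + 2*(63/W - (73*W + 73*W**2)) = -10 + 2*(63/W - 73*(W + W**2)) = -10 + 2*(63/W + (-73*W - 73*W**2)) = -10 + 2*(-73*W - 73*W**2 + 63/W) = -10 + (-146*W - 146*W**2 + 126/W) = -10 - 146*W - 146*W**2 + 126/W)
(48510 + 46642)*(p(-99) + (23880 + 18679)*(-15971 + 18109)) = (48510 + 46642)*((-10 - 146*(-99) - 146*(-99)**2 + 126/(-99)) + (23880 + 18679)*(-15971 + 18109)) = 95152*((-10 + 14454 - 146*9801 + 126*(-1/99)) + 42559*2138) = 95152*((-10 + 14454 - 1430946 - 14/11) + 90991142) = 95152*(-15581536/11 + 90991142) = 95152*(985321026/11) = 93755266265952/11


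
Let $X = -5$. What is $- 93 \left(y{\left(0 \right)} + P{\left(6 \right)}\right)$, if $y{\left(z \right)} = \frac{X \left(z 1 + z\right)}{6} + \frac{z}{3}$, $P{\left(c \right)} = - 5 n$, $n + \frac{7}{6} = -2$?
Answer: $- \frac{2945}{2} \approx -1472.5$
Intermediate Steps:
$n = - \frac{19}{6}$ ($n = - \frac{7}{6} - 2 = - \frac{19}{6} \approx -3.1667$)
$P{\left(c \right)} = \frac{95}{6}$ ($P{\left(c \right)} = \left(-5\right) \left(- \frac{19}{6}\right) = \frac{95}{6}$)
$y{\left(z \right)} = - \frac{4 z}{3}$ ($y{\left(z \right)} = \frac{\left(-5\right) \left(z 1 + z\right)}{6} + \frac{z}{3} = - 5 \left(z + z\right) \frac{1}{6} + z \frac{1}{3} = - 5 \cdot 2 z \frac{1}{6} + \frac{z}{3} = - 10 z \frac{1}{6} + \frac{z}{3} = - \frac{5 z}{3} + \frac{z}{3} = - \frac{4 z}{3}$)
$- 93 \left(y{\left(0 \right)} + P{\left(6 \right)}\right) = - 93 \left(\left(- \frac{4}{3}\right) 0 + \frac{95}{6}\right) = - 93 \left(0 + \frac{95}{6}\right) = \left(-93\right) \frac{95}{6} = - \frac{2945}{2}$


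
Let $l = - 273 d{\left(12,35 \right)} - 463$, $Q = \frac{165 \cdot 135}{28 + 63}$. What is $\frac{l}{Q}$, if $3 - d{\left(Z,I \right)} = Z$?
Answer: $\frac{181454}{22275} \approx 8.1461$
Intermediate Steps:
$d{\left(Z,I \right)} = 3 - Z$
$Q = \frac{22275}{91} \approx 244.78$
$l = 1994$ ($l = - 273 \left(3 - 12\right) - 463 = \left(-273\right) \left(-9\right) - 463 = 2457 - 463 = 1994$)
$\frac{l}{Q} = \frac{1994}{\frac{22275}{91}} = 1994 \cdot \frac{91}{22275} = \frac{181454}{22275}$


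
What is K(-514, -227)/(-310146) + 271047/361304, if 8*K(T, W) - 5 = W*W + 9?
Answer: 27245435451/37352330128 ≈ 0.72942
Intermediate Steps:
K(T, W) = 7/4 + W²/8 (K(T, W) = 5/8 + (W*W + 9)/8 = 5/8 + (W² + 9)/8 = 5/8 + (9 + W²)/8 = 5/8 + (9/8 + W²/8) = 7/4 + W²/8)
K(-514, -227)/(-310146) + 271047/361304 = (7/4 + (⅛)*(-227)²)/(-310146) + 271047/361304 = (7/4 + (⅛)*51529)*(-1/310146) + 271047*(1/361304) = (7/4 + 51529/8)*(-1/310146) + 271047/361304 = (51543/8)*(-1/310146) + 271047/361304 = -17181/827056 + 271047/361304 = 27245435451/37352330128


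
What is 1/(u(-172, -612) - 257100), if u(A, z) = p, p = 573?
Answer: -1/256527 ≈ -3.8982e-6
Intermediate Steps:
u(A, z) = 573
1/(u(-172, -612) - 257100) = 1/(573 - 257100) = 1/(-256527) = -1/256527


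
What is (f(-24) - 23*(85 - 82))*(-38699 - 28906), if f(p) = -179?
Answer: 16766040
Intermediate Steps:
(f(-24) - 23*(85 - 82))*(-38699 - 28906) = (-179 - 23*(85 - 82))*(-38699 - 28906) = (-179 - 23*3)*(-67605) = (-179 - 69)*(-67605) = -248*(-67605) = 16766040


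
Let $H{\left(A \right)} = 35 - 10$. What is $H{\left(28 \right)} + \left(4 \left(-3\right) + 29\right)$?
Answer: $42$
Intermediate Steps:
$H{\left(A \right)} = 25$ ($H{\left(A \right)} = 35 - 10 = 25$)
$H{\left(28 \right)} + \left(4 \left(-3\right) + 29\right) = 25 + \left(4 \left(-3\right) + 29\right) = 25 + \left(-12 + 29\right) = 25 + 17 = 42$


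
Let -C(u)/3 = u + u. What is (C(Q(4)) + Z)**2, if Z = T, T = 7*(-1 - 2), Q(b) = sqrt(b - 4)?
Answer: 441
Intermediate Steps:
Q(b) = sqrt(-4 + b)
T = -21 (T = 7*(-3) = -21)
C(u) = -6*u (C(u) = -3*(u + u) = -6*u)
Z = -21
(C(Q(4)) + Z)**2 = (-6*sqrt(-4 + 4) - 21)**2 = (-6*sqrt(0) - 21)**2 = (-6*0 - 21)**2 = (0 - 21)**2 = (-21)**2 = 441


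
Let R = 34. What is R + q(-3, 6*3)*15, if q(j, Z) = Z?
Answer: 304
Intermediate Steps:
R + q(-3, 6*3)*15 = 34 + (6*3)*15 = 34 + 18*15 = 34 + 270 = 304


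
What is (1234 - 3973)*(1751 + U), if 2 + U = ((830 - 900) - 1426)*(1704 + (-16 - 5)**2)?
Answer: 8784441369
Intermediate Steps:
U = -3208922 (U = -2 + ((830 - 900) - 1426)*(1704 + (-16 - 5)**2) = -2 + (-70 - 1426)*(1704 + (-21)**2) = -2 - 1496*(1704 + 441) = -2 - 1496*2145 = -2 - 3208920 = -3208922)
(1234 - 3973)*(1751 + U) = (1234 - 3973)*(1751 - 3208922) = -2739*(-3207171) = 8784441369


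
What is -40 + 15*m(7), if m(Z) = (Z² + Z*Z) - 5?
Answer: 1355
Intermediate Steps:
m(Z) = -5 + 2*Z² (m(Z) = (Z² + Z²) - 5 = 2*Z² - 5 = -5 + 2*Z²)
-40 + 15*m(7) = -40 + 15*(-5 + 2*7²) = -40 + 15*(-5 + 2*49) = -40 + 15*(-5 + 98) = -40 + 15*93 = -40 + 1395 = 1355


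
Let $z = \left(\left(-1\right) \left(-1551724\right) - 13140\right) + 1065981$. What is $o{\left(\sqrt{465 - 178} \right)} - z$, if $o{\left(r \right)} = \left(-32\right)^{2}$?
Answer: $-2603541$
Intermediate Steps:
$z = 2604565$ ($z = \left(1551724 - 13140\right) + 1065981 = 1538584 + 1065981 = 2604565$)
$o{\left(r \right)} = 1024$
$o{\left(\sqrt{465 - 178} \right)} - z = 1024 - 2604565 = -2603541$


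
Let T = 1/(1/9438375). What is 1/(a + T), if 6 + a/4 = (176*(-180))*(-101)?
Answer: 1/22237071 ≈ 4.4970e-8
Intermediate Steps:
T = 9438375 (T = 1/(1/9438375) = 9438375)
a = 12798696 (a = -24 + 4*((176*(-180))*(-101)) = -24 + 4*(-31680*(-101)) = -24 + 4*3199680 = -24 + 12798720 = 12798696)
1/(a + T) = 1/(12798696 + 9438375) = 1/22237071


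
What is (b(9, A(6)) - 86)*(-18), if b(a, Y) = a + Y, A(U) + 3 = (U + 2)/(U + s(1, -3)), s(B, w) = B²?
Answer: 9936/7 ≈ 1419.4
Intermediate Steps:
A(U) = -3 + (2 + U)/(1 + U) (A(U) = -3 + (U + 2)/(U + 1²) = -3 + (2 + U)/(U + 1) = -3 + (2 + U)/(1 + U))
b(a, Y) = Y + a
(b(9, A(6)) - 86)*(-18) = (((-1 - 2*6)/(1 + 6) + 9) - 86)*(-18) = (((-1 - 12)/7 + 9) - 86)*(-18) = (((⅐)*(-13) + 9) - 86)*(-18) = ((-13/7 + 9) - 86)*(-18) = (50/7 - 86)*(-18) = -552/7*(-18) = 9936/7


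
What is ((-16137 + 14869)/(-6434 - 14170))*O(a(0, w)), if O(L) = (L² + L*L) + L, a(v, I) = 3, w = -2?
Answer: 2219/1717 ≈ 1.2924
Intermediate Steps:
O(L) = L + 2*L² (O(L) = (L² + L²) + L = 2*L² + L = L + 2*L²)
((-16137 + 14869)/(-6434 - 14170))*O(a(0, w)) = ((-16137 + 14869)/(-6434 - 14170))*(3*(1 + 2*3)) = (-1268/(-20604))*(3*(1 + 6)) = (-1268*(-1/20604))*(3*7) = (317/5151)*21 = 2219/1717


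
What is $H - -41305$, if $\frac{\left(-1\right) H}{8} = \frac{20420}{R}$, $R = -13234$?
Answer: $\frac{273396865}{6617} \approx 41317.0$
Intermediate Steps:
$H = \frac{81680}{6617}$ ($H = - 8 \frac{20420}{-13234} = - 8 \cdot 20420 \left(- \frac{1}{13234}\right) = \left(-8\right) \left(- \frac{10210}{6617}\right) = \frac{81680}{6617} \approx 12.344$)
$H - -41305 = \frac{81680}{6617} - -41305 = \frac{81680}{6617} + 41305 = \frac{273396865}{6617}$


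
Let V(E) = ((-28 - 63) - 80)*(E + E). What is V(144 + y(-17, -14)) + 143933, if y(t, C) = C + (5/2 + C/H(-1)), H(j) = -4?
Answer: 97421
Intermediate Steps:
y(t, C) = 5/2 + 3*C/4 (y(t, C) = C + (5/2 + C/(-4)) = C + (5*(1/2) + C*(-1/4)) = C + (5/2 - C/4) = 5/2 + 3*C/4)
V(E) = -342*E (V(E) = (-91 - 80)*(2*E) = -342*E)
V(144 + y(-17, -14)) + 143933 = -342*(144 + (5/2 + (3/4)*(-14))) + 143933 = -342*(144 + (5/2 - 21/2)) + 143933 = -342*(144 - 8) + 143933 = -342*136 + 143933 = -46512 + 143933 = 97421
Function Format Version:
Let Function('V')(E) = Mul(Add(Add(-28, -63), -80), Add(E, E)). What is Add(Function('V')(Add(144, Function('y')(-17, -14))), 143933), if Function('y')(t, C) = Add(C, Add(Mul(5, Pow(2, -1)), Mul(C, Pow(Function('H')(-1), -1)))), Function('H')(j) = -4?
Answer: 97421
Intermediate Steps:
Function('y')(t, C) = Add(Rational(5, 2), Mul(Rational(3, 4), C)) (Function('y')(t, C) = Add(C, Add(Mul(5, Pow(2, -1)), Mul(C, Pow(-4, -1)))) = Add(C, Add(Mul(5, Rational(1, 2)), Mul(C, Rational(-1, 4)))) = Add(C, Add(Rational(5, 2), Mul(Rational(-1, 4), C))) = Add(Rational(5, 2), Mul(Rational(3, 4), C)))
Function('V')(E) = Mul(-342, E) (Function('V')(E) = Mul(Add(-91, -80), Mul(2, E)) = Mul(-171, Mul(2, E)) = Mul(-342, E))
Add(Function('V')(Add(144, Function('y')(-17, -14))), 143933) = Add(Mul(-342, Add(144, Add(Rational(5, 2), Mul(Rational(3, 4), -14)))), 143933) = Add(Mul(-342, Add(144, Add(Rational(5, 2), Rational(-21, 2)))), 143933) = Add(Mul(-342, Add(144, -8)), 143933) = Add(Mul(-342, 136), 143933) = Add(-46512, 143933) = 97421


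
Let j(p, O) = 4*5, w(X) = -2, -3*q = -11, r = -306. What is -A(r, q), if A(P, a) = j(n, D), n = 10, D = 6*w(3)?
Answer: -20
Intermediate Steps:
q = 11/3 (q = -1/3*(-11) = 11/3 ≈ 3.6667)
D = -12 (D = 6*(-2) = -12)
j(p, O) = 20
A(P, a) = 20
-A(r, q) = -1*20 = -20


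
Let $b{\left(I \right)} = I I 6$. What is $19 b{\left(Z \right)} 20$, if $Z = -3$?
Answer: $20520$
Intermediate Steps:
$b{\left(I \right)} = 6 I^{2}$ ($b{\left(I \right)} = I^{2} \cdot 6 = 6 I^{2}$)
$19 b{\left(Z \right)} 20 = 19 \cdot 6 \left(-3\right)^{2} \cdot 20 = 19 \cdot 6 \cdot 9 \cdot 20 = 19 \cdot 54 \cdot 20 = 1026 \cdot 20 = 20520$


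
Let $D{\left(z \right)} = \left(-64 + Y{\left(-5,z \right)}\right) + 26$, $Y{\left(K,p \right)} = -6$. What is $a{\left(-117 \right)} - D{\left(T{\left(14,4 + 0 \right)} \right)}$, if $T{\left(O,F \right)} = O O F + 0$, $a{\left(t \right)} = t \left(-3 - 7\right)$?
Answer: $1214$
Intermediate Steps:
$a{\left(t \right)} = - 10 t$ ($a{\left(t \right)} = t \left(-10\right) = - 10 t$)
$T{\left(O,F \right)} = F O^{2}$ ($T{\left(O,F \right)} = O^{2} F + 0 = F O^{2} + 0 = F O^{2}$)
$D{\left(z \right)} = -44$ ($D{\left(z \right)} = \left(-64 - 6\right) + 26 = -70 + 26 = -44$)
$a{\left(-117 \right)} - D{\left(T{\left(14,4 + 0 \right)} \right)} = \left(-10\right) \left(-117\right) - -44 = 1170 + 44 = 1214$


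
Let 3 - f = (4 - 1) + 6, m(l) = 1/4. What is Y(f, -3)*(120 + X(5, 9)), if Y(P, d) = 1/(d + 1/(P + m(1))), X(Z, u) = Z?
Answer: -2875/73 ≈ -39.384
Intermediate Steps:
m(l) = ¼ (m(l) = 1*(¼) = ¼)
f = -6 (f = 3 - ((4 - 1) + 6) = 3 - (3 + 6) = 3 - 1*9 = 3 - 9 = -6)
Y(P, d) = 1/(d + 1/(¼ + P)) (Y(P, d) = 1/(d + 1/(P + ¼)) = 1/(d + 1/(¼ + P)))
Y(f, -3)*(120 + X(5, 9)) = ((1 + 4*(-6))/(4 - 3 + 4*(-6)*(-3)))*(120 + 5) = ((1 - 24)/(4 - 3 + 72))*125 = (-23/73)*125 = ((1/73)*(-23))*125 = -23/73*125 = -2875/73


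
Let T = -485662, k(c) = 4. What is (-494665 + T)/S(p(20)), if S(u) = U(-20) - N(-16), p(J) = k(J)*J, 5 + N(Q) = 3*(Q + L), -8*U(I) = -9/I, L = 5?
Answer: -156852320/6071 ≈ -25836.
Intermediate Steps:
U(I) = 9/(8*I) (U(I) = -(-9)/(8*I) = 9/(8*I))
N(Q) = 10 + 3*Q (N(Q) = -5 + 3*(Q + 5) = -5 + 3*(5 + Q) = -5 + (15 + 3*Q) = 10 + 3*Q)
p(J) = 4*J
S(u) = 6071/160 (S(u) = (9/8)/(-20) - (10 + 3*(-16)) = (9/8)*(-1/20) - (10 - 48) = -9/160 - 1*(-38) = -9/160 + 38 = 6071/160)
(-494665 + T)/S(p(20)) = (-494665 - 485662)/(6071/160) = -980327*160/6071 = -156852320/6071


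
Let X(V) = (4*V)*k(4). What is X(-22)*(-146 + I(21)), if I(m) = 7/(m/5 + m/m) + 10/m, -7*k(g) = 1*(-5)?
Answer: 17318620/1911 ≈ 9062.6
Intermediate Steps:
k(g) = 5/7 (k(g) = -(-5)/7 = -1/7*(-5) = 5/7)
X(V) = 20*V/7 (X(V) = (4*V)*(5/7) = 20*V/7)
I(m) = 7/(1 + m/5) + 10/m (I(m) = 7/(m*(1/5) + 1) + 10/m = 7/(m/5 + 1) + 10/m = 7/(1 + m/5) + 10/m)
X(-22)*(-146 + I(21)) = ((20/7)*(-22))*(-146 + 5*(10 + 9*21)/(21*(5 + 21))) = -440*(-146 + 5*(1/21)*(10 + 189)/26)/7 = -440*(-146 + 5*(1/21)*(1/26)*199)/7 = -440*(-146 + 995/546)/7 = -440/7*(-78721/546) = 17318620/1911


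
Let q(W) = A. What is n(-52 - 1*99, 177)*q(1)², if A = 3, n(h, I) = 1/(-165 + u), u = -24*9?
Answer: -3/127 ≈ -0.023622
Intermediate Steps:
u = -216
n(h, I) = -1/381 (n(h, I) = 1/(-165 - 216) = 1/(-381) = -1/381)
q(W) = 3
n(-52 - 1*99, 177)*q(1)² = -1/381*3² = -1/381*9 = -3/127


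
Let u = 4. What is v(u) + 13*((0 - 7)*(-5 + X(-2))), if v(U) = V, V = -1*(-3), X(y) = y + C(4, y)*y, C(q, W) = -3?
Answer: 94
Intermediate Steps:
X(y) = -2*y (X(y) = y - 3*y = -2*y)
V = 3
v(U) = 3
v(u) + 13*((0 - 7)*(-5 + X(-2))) = 3 + 13*((0 - 7)*(-5 - 2*(-2))) = 3 + 13*(-7*(-5 + 4)) = 3 + 13*(-7*(-1)) = 3 + 13*7 = 3 + 91 = 94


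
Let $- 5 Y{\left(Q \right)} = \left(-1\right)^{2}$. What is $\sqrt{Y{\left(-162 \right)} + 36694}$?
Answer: $\frac{\sqrt{917345}}{5} \approx 191.56$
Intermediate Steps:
$Y{\left(Q \right)} = - \frac{1}{5}$ ($Y{\left(Q \right)} = - \frac{\left(-1\right)^{2}}{5} = \left(- \frac{1}{5}\right) 1 = - \frac{1}{5}$)
$\sqrt{Y{\left(-162 \right)} + 36694} = \sqrt{- \frac{1}{5} + 36694} = \sqrt{\frac{183469}{5}} = \frac{\sqrt{917345}}{5}$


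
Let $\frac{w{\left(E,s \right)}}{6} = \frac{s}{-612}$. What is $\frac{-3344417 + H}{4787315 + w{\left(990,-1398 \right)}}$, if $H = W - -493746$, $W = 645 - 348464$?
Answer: $- \frac{27187165}{40692294} \approx -0.66812$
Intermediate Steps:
$w{\left(E,s \right)} = - \frac{s}{102}$ ($w{\left(E,s \right)} = 6 \frac{s}{-612} = 6 s \left(- \frac{1}{612}\right) = 6 \left(- \frac{s}{612}\right) = - \frac{s}{102}$)
$W = -347819$ ($W = 645 - 348464 = -347819$)
$H = 145927$ ($H = -347819 - -493746 = -347819 + 493746 = 145927$)
$\frac{-3344417 + H}{4787315 + w{\left(990,-1398 \right)}} = \frac{-3344417 + 145927}{4787315 - - \frac{233}{17}} = - \frac{3198490}{4787315 + \frac{233}{17}} = - \frac{3198490}{\frac{81384588}{17}} = \left(-3198490\right) \frac{17}{81384588} = - \frac{27187165}{40692294}$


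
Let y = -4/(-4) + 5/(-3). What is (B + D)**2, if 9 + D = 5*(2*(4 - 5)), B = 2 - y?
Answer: 2401/9 ≈ 266.78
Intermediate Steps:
y = -2/3 (y = -4*(-1/4) + 5*(-1/3) = 1 - 5/3 = -2/3 ≈ -0.66667)
B = 8/3 (B = 2 - 1*(-2/3) = 2 + 2/3 = 8/3 ≈ 2.6667)
D = -19 (D = -9 + 5*(2*(4 - 5)) = -9 + 5*(2*(-1)) = -9 + 5*(-2) = -9 - 10 = -19)
(B + D)**2 = (8/3 - 19)**2 = (-49/3)**2 = 2401/9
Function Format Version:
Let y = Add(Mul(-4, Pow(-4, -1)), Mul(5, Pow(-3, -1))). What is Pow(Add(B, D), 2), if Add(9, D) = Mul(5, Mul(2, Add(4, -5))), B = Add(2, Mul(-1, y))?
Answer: Rational(2401, 9) ≈ 266.78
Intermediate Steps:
y = Rational(-2, 3) (y = Add(Mul(-4, Rational(-1, 4)), Mul(5, Rational(-1, 3))) = Add(1, Rational(-5, 3)) = Rational(-2, 3) ≈ -0.66667)
B = Rational(8, 3) (B = Add(2, Mul(-1, Rational(-2, 3))) = Add(2, Rational(2, 3)) = Rational(8, 3) ≈ 2.6667)
D = -19 (D = Add(-9, Mul(5, Mul(2, Add(4, -5)))) = Add(-9, Mul(5, Mul(2, -1))) = Add(-9, Mul(5, -2)) = Add(-9, -10) = -19)
Pow(Add(B, D), 2) = Pow(Add(Rational(8, 3), -19), 2) = Pow(Rational(-49, 3), 2) = Rational(2401, 9)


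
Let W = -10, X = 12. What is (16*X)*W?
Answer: -1920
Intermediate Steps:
(16*X)*W = (16*12)*(-10) = 192*(-10) = -1920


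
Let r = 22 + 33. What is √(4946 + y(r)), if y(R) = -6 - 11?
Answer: √4929 ≈ 70.207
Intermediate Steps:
r = 55
y(R) = -17
√(4946 + y(r)) = √(4946 - 17) = √4929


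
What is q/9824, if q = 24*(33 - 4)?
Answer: 87/1228 ≈ 0.070847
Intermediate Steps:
q = 696 (q = 24*29 = 696)
q/9824 = 696/9824 = 696*(1/9824) = 87/1228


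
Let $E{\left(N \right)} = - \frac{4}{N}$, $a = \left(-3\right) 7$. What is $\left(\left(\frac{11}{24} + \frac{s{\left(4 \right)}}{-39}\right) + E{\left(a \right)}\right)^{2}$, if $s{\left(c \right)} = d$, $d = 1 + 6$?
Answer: $\frac{1050625}{4769856} \approx 0.22026$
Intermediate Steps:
$d = 7$
$s{\left(c \right)} = 7$
$a = -21$
$\left(\left(\frac{11}{24} + \frac{s{\left(4 \right)}}{-39}\right) + E{\left(a \right)}\right)^{2} = \left(\left(\frac{11}{24} + \frac{7}{-39}\right) - \frac{4}{-21}\right)^{2} = \left(\left(11 \cdot \frac{1}{24} + 7 \left(- \frac{1}{39}\right)\right) - - \frac{4}{21}\right)^{2} = \left(\left(\frac{11}{24} - \frac{7}{39}\right) + \frac{4}{21}\right)^{2} = \left(\frac{29}{104} + \frac{4}{21}\right)^{2} = \left(\frac{1025}{2184}\right)^{2} = \frac{1050625}{4769856}$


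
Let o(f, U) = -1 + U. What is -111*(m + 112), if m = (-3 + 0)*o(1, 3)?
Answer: -11766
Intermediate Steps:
m = -6 (m = (-3 + 0)*(-1 + 3) = -3*2 = -6)
-111*(m + 112) = -111*(-6 + 112) = -111*106 = -11766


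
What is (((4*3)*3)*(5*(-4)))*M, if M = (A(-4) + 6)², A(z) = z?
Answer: -2880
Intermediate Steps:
M = 4 (M = (-4 + 6)² = 2² = 4)
(((4*3)*3)*(5*(-4)))*M = (((4*3)*3)*(5*(-4)))*4 = ((12*3)*(-20))*4 = (36*(-20))*4 = -720*4 = -2880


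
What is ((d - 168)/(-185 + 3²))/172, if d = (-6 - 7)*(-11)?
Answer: 25/30272 ≈ 0.00082585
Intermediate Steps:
d = 143 (d = -13*(-11) = 143)
((d - 168)/(-185 + 3²))/172 = ((143 - 168)/(-185 + 3²))/172 = -25/(-185 + 9)*(1/172) = -25/(-176)*(1/172) = -25*(-1/176)*(1/172) = (25/176)*(1/172) = 25/30272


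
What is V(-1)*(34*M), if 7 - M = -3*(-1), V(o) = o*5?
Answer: -680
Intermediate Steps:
V(o) = 5*o
M = 4 (M = 7 - (-3)*(-1) = 7 - 1*3 = 7 - 3 = 4)
V(-1)*(34*M) = (5*(-1))*(34*4) = -5*136 = -680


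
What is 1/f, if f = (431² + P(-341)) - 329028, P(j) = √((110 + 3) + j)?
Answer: -143267/20525433517 - 2*I*√57/20525433517 ≈ -6.98e-6 - 7.3566e-10*I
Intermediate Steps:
P(j) = √(113 + j)
f = -143267 + 2*I*√57 (f = (431² + √(113 - 341)) - 329028 = (185761 + √(-228)) - 329028 = (185761 + 2*I*√57) - 329028 = -143267 + 2*I*√57 ≈ -1.4327e+5 + 15.1*I)
1/f = 1/(-143267 + 2*I*√57)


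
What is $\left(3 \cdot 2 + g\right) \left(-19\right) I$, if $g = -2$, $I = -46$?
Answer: $3496$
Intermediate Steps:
$\left(3 \cdot 2 + g\right) \left(-19\right) I = \left(3 \cdot 2 - 2\right) \left(-19\right) \left(-46\right) = \left(6 - 2\right) \left(-19\right) \left(-46\right) = 4 \left(-19\right) \left(-46\right) = \left(-76\right) \left(-46\right) = 3496$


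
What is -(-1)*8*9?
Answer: 72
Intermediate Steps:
-(-1)*8*9 = -1*(-8)*9 = 8*9 = 72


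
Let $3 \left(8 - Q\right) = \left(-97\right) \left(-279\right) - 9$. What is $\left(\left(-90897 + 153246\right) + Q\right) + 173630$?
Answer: $226969$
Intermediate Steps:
$Q = -9010$ ($Q = 8 - \frac{\left(-97\right) \left(-279\right) - 9}{3} = 8 - \frac{27063 - 9}{3} = 8 - 9018 = -9010$)
$\left(\left(-90897 + 153246\right) + Q\right) + 173630 = \left(\left(-90897 + 153246\right) - 9010\right) + 173630 = \left(62349 - 9010\right) + 173630 = 53339 + 173630 = 226969$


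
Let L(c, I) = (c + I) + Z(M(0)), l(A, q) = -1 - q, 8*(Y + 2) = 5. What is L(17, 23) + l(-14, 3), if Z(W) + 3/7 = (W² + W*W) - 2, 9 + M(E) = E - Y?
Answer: 33567/224 ≈ 149.85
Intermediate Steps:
Y = -11/8 (Y = -2 + (⅛)*5 = -2 + 5/8 = -11/8 ≈ -1.3750)
M(E) = -61/8 + E (M(E) = -9 + (E - 1*(-11/8)) = -9 + (E + 11/8) = -9 + (11/8 + E) = -61/8 + E)
Z(W) = -17/7 + 2*W² (Z(W) = -3/7 + ((W² + W*W) - 2) = -3/7 + ((W² + W²) - 2) = -3/7 + (2*W² - 2) = -3/7 + (-2 + 2*W²) = -17/7 + 2*W²)
L(c, I) = 25503/224 + I + c (L(c, I) = (c + I) + (-17/7 + 2*(-61/8 + 0)²) = (I + c) + (-17/7 + 2*(-61/8)²) = (I + c) + (-17/7 + 2*(3721/64)) = (I + c) + (-17/7 + 3721/32) = (I + c) + 25503/224 = 25503/224 + I + c)
L(17, 23) + l(-14, 3) = (25503/224 + 23 + 17) + (-1 - 1*3) = 34463/224 + (-1 - 3) = 34463/224 - 4 = 33567/224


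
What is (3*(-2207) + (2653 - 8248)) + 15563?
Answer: 3347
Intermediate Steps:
(3*(-2207) + (2653 - 8248)) + 15563 = (-6621 - 5595) + 15563 = -12216 + 15563 = 3347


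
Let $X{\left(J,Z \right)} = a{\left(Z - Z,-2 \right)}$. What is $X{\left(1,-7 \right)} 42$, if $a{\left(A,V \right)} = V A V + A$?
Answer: $0$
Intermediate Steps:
$a{\left(A,V \right)} = A + A V^{2}$ ($a{\left(A,V \right)} = A V V + A = A V^{2} + A = A + A V^{2}$)
$X{\left(J,Z \right)} = 0$ ($X{\left(J,Z \right)} = \left(Z - Z\right) \left(1 + \left(-2\right)^{2}\right) = 0 \left(1 + 4\right) = 0 \cdot 5 = 0$)
$X{\left(1,-7 \right)} 42 = 0 \cdot 42 = 0$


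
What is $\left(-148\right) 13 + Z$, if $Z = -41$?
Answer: $-1965$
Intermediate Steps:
$\left(-148\right) 13 + Z = \left(-148\right) 13 - 41 = -1924 - 41 = -1965$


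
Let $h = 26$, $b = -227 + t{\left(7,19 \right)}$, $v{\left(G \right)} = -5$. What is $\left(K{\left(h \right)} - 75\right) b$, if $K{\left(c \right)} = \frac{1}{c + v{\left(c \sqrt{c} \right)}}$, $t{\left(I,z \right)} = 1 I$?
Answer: $\frac{346280}{21} \approx 16490.0$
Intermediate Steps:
$t{\left(I,z \right)} = I$
$b = -220$ ($b = -227 + 7 = -220$)
$K{\left(c \right)} = \frac{1}{-5 + c}$ ($K{\left(c \right)} = \frac{1}{c - 5} = \frac{1}{-5 + c}$)
$\left(K{\left(h \right)} - 75\right) b = \left(\frac{1}{-5 + 26} - 75\right) \left(-220\right) = \left(\frac{1}{21} + \left(-705 + 630\right)\right) \left(-220\right) = \left(\frac{1}{21} - 75\right) \left(-220\right) = \left(- \frac{1574}{21}\right) \left(-220\right) = \frac{346280}{21}$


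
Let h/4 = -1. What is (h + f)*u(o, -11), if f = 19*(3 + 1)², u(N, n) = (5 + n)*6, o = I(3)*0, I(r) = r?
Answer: -10800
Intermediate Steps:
h = -4 (h = 4*(-1) = -4)
o = 0 (o = 3*0 = 0)
u(N, n) = 30 + 6*n
f = 304 (f = 19*4² = 19*16 = 304)
(h + f)*u(o, -11) = (-4 + 304)*(30 + 6*(-11)) = 300*(30 - 66) = 300*(-36) = -10800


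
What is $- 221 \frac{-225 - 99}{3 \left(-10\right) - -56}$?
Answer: $2754$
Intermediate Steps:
$- 221 \frac{-225 - 99}{3 \left(-10\right) - -56} = - 221 \left(- \frac{324}{-30 + \left(-57 + 113\right)}\right) = - 221 \left(- \frac{324}{-30 + 56}\right) = - 221 \left(- \frac{324}{26}\right) = - 221 \left(\left(-324\right) \frac{1}{26}\right) = \left(-221\right) \left(- \frac{162}{13}\right) = 2754$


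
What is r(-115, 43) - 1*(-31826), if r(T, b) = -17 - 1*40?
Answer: 31769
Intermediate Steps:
r(T, b) = -57 (r(T, b) = -17 - 40 = -57)
r(-115, 43) - 1*(-31826) = -57 - 1*(-31826) = -57 + 31826 = 31769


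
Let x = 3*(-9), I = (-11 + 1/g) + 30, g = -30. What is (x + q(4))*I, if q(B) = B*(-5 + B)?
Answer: -17639/30 ≈ -587.97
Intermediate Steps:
I = 569/30 (I = (-11 + 1/(-30)) + 30 = (-11 - 1/30) + 30 = -331/30 + 30 = 569/30 ≈ 18.967)
x = -27
(x + q(4))*I = (-27 + 4*(-5 + 4))*(569/30) = (-27 + 4*(-1))*(569/30) = (-27 - 4)*(569/30) = -31*569/30 = -17639/30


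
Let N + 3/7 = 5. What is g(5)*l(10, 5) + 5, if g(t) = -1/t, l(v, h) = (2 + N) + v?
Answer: 59/35 ≈ 1.6857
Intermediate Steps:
N = 32/7 (N = -3/7 + 5 = 32/7 ≈ 4.5714)
l(v, h) = 46/7 + v (l(v, h) = (2 + 32/7) + v = 46/7 + v)
g(5)*l(10, 5) + 5 = (-1/5)*(46/7 + 10) + 5 = -1*⅕*(116/7) + 5 = -⅕*116/7 + 5 = -116/35 + 5 = 59/35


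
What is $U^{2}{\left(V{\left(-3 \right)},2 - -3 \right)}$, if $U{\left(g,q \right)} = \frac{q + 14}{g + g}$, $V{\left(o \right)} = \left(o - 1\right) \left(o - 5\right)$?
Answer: $\frac{361}{4096} \approx 0.088135$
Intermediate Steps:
$V{\left(o \right)} = \left(-1 + o\right) \left(-5 + o\right)$
$U{\left(g,q \right)} = \frac{14 + q}{2 g}$
$U^{2}{\left(V{\left(-3 \right)},2 - -3 \right)} = \left(\frac{14 + \left(2 - -3\right)}{2 \left(5 + \left(-3\right)^{2} - -18\right)}\right)^{2} = \left(\frac{14 + \left(2 + 3\right)}{2 \left(5 + 9 + 18\right)}\right)^{2} = \left(\frac{14 + 5}{2 \cdot 32}\right)^{2} = \left(\frac{1}{2} \cdot \frac{1}{32} \cdot 19\right)^{2} = \left(\frac{19}{64}\right)^{2} = \frac{361}{4096}$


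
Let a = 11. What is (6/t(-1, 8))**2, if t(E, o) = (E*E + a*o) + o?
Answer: 36/9409 ≈ 0.0038261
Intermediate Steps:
t(E, o) = E**2 + 12*o (t(E, o) = (E*E + 11*o) + o = (E**2 + 11*o) + o = E**2 + 12*o)
(6/t(-1, 8))**2 = (6/((-1)**2 + 12*8))**2 = (6/(1 + 96))**2 = (6/97)**2 = 36/9409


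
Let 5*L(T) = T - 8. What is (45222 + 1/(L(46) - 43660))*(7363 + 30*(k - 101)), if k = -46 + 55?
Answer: 45432733863877/218262 ≈ 2.0816e+8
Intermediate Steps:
L(T) = -8/5 + T/5 (L(T) = (T - 8)/5 = (-8 + T)/5 = -8/5 + T/5)
k = 9
(45222 + 1/(L(46) - 43660))*(7363 + 30*(k - 101)) = (45222 + 1/((-8/5 + (⅕)*46) - 43660))*(7363 + 30*(9 - 101)) = (45222 + 1/((-8/5 + 46/5) - 43660))*(7363 + 30*(-92)) = (45222 + 1/(38/5 - 43660))*(7363 - 2760) = (45222 + 1/(-218262/5))*4603 = (45222 - 5/218262)*4603 = (9870244159/218262)*4603 = 45432733863877/218262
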